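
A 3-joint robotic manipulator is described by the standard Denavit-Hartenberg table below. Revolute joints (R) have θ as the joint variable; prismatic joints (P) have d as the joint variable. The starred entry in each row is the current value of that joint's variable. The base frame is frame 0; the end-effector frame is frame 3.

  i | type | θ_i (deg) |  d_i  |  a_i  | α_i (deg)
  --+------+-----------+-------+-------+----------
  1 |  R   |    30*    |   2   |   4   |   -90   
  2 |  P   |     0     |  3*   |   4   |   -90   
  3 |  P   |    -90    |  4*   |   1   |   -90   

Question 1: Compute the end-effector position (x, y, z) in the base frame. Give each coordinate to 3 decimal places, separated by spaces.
4.928 7.464 -2.000

after link 1: o_1 = (3.4641, 2.0000, 2.0000)
after link 2: o_2 = (5.4282, 6.5981, 2.0000)
after link 3: o_3 = (4.9282, 7.4641, -2.0000)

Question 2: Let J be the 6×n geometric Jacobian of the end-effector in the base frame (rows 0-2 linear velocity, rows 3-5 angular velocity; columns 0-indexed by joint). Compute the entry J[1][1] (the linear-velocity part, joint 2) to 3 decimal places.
prismatic axis z_1 = (-0.5000,0.8660,0.0000)
J_v[:, 1] = z_1; J_ω[:, 1] = (0,0,0)
entry J[1][1] = 0.8660

0.866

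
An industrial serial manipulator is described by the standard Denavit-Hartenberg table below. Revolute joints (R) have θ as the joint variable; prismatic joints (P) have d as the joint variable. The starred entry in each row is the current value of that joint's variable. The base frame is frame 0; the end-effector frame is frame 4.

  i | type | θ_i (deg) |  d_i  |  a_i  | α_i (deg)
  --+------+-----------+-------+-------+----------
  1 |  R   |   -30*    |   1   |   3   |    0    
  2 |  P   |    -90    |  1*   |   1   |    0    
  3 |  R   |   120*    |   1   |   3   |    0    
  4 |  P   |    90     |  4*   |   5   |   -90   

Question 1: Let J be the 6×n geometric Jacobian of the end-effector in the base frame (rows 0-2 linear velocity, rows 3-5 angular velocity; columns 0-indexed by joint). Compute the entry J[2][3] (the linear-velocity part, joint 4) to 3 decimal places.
1.000

prismatic axis z_3 = (0.0000,0.0000,1.0000)
J_v[:, 3] = z_3; J_ω[:, 3] = (0,0,0)
entry J[2][3] = 1.0000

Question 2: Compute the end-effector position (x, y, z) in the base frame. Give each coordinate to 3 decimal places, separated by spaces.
after link 1: o_1 = (2.5981, -1.5000, 1.0000)
after link 2: o_2 = (2.0981, -2.3660, 2.0000)
after link 3: o_3 = (5.0981, -2.3660, 3.0000)
after link 4: o_4 = (5.0981, 2.6340, 7.0000)

5.098 2.634 7.000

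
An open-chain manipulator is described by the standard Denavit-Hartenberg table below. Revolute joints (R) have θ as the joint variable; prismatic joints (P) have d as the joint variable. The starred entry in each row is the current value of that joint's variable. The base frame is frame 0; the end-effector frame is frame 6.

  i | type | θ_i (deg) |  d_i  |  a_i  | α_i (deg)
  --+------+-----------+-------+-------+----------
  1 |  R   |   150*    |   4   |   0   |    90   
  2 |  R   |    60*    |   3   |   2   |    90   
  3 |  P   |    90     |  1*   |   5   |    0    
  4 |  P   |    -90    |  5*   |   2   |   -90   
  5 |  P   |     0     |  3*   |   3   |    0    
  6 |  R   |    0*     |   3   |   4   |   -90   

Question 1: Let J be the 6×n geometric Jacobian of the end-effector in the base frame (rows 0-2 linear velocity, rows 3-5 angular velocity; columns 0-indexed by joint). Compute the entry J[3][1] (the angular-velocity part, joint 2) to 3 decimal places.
axis z_1 = (0.5000,0.8660,0.0000); lever o_n−o_1 = (-2.2631,17.4724,6.5263)
cross product → J_v[:, 1] = (5.6519,-3.2631,10.6962)
J_ω[:, 1] = z_1
entry J[3][1] = 0.5000

0.500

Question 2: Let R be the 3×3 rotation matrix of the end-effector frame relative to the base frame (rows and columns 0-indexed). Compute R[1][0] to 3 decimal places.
0.250

End-effector x-axis (col 0 of R) = (-0.4330,0.2500,0.8660)
R[1][0] = 0.2500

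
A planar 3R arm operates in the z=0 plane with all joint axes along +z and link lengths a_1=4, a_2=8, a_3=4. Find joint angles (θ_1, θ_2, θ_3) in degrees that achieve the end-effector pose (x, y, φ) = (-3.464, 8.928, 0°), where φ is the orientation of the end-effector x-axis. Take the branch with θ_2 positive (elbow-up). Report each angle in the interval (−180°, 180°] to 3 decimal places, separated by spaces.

109.786 30.009 -139.795

wrist centre = target − a_3·(cos φ, sin φ) = (-7.4640, 8.9280)
cos θ_2 = (135.4205−4²−8²)/(2·4·8) = 0.8659; θ_2 = 30.0092° (elbow-up)
β = atan2(8.9280,-7.4640) = 129.8963°; ψ = atan2(4.0011,10.9276) = 20.1101°
θ_1 = β − ψ = 109.7862°
θ_3 = φ − θ_1 − θ_2 = -139.7954° (wrapped to (-180°,180°])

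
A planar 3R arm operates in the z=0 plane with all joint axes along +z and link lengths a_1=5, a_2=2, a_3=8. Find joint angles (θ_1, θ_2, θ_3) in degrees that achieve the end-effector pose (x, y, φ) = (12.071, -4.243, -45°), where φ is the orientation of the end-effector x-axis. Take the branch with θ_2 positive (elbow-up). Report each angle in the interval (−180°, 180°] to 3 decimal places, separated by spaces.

wrist centre = target − a_3·(cos φ, sin φ) = (6.4141, 1.4139)
cos θ_2 = (43.1402−5²−2²)/(2·5·2) = 0.7070; θ_2 = 45.0076° (elbow-up)
β = atan2(1.4139,6.4141) = 12.4308°; ψ = atan2(1.4144,6.4140) = 12.4357°
θ_1 = β − ψ = -0.0049°
θ_3 = φ − θ_1 − θ_2 = -90.0027° (wrapped to (-180°,180°])

-0.005 45.008 -90.003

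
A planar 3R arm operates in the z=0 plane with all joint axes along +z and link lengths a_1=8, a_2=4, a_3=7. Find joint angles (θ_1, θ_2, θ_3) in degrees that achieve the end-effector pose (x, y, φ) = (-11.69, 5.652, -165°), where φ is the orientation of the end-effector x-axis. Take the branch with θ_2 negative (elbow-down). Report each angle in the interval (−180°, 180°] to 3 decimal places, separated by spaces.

150.003 -90.002 134.999

wrist centre = target − a_3·(cos φ, sin φ) = (-4.9285, 7.4637)
cos θ_2 = (79.9976−8²−4²)/(2·8·4) = -0.0000; θ_2 = -90.0021° (elbow-down)
β = atan2(7.4637,-4.9285) = 123.4379°; ψ = atan2(-4.0000,7.9999) = -26.5655°
θ_1 = β − ψ = 150.0034°
θ_3 = φ − θ_1 − θ_2 = 134.9987° (wrapped to (-180°,180°])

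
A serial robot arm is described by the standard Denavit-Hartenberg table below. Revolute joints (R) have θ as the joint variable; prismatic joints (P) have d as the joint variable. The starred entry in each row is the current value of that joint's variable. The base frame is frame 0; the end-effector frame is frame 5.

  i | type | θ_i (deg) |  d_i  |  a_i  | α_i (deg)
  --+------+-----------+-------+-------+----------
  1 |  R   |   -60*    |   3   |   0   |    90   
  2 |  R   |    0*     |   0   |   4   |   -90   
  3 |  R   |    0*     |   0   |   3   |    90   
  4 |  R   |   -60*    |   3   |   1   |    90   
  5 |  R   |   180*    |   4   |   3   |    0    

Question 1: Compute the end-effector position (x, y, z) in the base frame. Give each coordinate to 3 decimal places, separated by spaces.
after link 1: o_1 = (0.0000, 0.0000, 3.0000)
after link 2: o_2 = (2.0000, -3.4641, 3.0000)
after link 3: o_3 = (3.5000, -6.0622, 3.0000)
after link 4: o_4 = (1.1519, -7.9952, 2.1340)
after link 5: o_5 = (-1.3301, -3.6962, 2.7321)

-1.330 -3.696 2.732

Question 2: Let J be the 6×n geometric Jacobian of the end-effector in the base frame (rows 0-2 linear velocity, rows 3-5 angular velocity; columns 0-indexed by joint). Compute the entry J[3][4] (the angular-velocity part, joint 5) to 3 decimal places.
-0.433

axis z_4 = (-0.4330,0.7500,-0.5000); lever o_n−o_4 = (-2.4821,4.2990,0.5981)
cross product → J_v[:, 4] = (2.5981,1.5000,0.0000)
J_ω[:, 4] = z_4
entry J[3][4] = -0.4330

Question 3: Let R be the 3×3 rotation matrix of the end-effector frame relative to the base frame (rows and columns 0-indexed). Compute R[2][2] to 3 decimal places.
-0.500

End-effector z-axis (col 2 of R) = (-0.4330,0.7500,-0.5000)
R[2][2] = -0.5000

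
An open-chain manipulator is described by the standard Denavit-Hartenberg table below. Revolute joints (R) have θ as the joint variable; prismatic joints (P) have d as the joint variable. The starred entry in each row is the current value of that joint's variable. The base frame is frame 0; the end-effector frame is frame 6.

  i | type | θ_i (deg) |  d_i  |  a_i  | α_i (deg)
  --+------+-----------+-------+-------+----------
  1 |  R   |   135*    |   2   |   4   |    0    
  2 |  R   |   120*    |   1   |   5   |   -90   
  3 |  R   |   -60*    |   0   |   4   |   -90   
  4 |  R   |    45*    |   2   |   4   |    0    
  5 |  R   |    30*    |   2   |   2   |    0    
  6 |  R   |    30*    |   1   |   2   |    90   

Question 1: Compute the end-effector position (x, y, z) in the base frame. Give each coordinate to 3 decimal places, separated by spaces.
after link 1: o_1 = (-2.8284, 2.8284, 2.0000)
after link 2: o_2 = (-4.1225, -2.0012, 3.0000)
after link 3: o_3 = (-4.6402, -3.9331, 6.4641)
after link 4: o_4 = (-8.1865, -6.2401, 7.9136)
after link 5: o_5 = (-10.5678, -7.6631, 7.3619)
after link 6: o_6 = (-12.5910, -7.7496, 6.4136)

-12.591 -7.750 6.414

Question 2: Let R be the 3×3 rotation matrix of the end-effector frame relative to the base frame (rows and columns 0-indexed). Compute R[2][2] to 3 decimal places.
End-effector z-axis (col 2 of R) = (-0.3750,-0.3995,0.8365)
R[2][2] = 0.8365

0.837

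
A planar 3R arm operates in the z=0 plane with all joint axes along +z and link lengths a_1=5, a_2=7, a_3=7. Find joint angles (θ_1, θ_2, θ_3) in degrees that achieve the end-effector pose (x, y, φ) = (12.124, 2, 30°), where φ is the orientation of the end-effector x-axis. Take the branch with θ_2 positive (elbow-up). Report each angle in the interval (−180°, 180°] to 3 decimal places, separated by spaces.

wrist centre = target − a_3·(cos φ, sin φ) = (6.0618, -1.5000)
cos θ_2 = (38.9957−5²−7²)/(2·5·7) = -0.5001; θ_2 = 120.0041° (elbow-up)
β = atan2(-1.5000,6.0618) = -13.8987°; ψ = atan2(6.0619,1.4996) = 76.1054°
θ_1 = β − ψ = -90.0041°
θ_3 = φ − θ_1 − θ_2 = 0.0000° (wrapped to (-180°,180°])

-90.004 120.004 0.000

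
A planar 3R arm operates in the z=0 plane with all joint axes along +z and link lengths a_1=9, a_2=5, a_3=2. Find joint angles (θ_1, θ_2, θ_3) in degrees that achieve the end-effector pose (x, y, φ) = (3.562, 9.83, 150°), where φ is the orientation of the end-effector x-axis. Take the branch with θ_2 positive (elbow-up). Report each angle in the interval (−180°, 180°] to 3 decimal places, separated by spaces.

30.000 90.003 29.998

wrist centre = target − a_3·(cos φ, sin φ) = (5.2941, 8.8300)
cos θ_2 = (105.9959−9²−5²)/(2·9·5) = -0.0000; θ_2 = 90.0026° (elbow-up)
β = atan2(8.8300,5.2941) = 59.0551°; ψ = atan2(5.0000,8.9998) = 29.0552°
θ_1 = β − ψ = 29.9999°
θ_3 = φ − θ_1 − θ_2 = 29.9975° (wrapped to (-180°,180°])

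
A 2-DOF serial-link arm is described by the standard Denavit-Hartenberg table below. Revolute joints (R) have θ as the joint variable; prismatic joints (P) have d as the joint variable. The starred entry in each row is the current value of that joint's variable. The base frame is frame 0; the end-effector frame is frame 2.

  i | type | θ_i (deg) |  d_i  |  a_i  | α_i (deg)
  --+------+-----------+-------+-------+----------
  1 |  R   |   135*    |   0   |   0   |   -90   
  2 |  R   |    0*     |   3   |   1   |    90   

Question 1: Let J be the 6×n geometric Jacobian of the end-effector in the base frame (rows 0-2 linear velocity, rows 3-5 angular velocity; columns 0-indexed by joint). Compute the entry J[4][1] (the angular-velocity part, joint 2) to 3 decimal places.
axis z_1 = (-0.7071,-0.7071,0.0000); lever o_n−o_1 = (-2.8284,-1.4142,0.0000)
cross product → J_v[:, 1] = (-0.0000,-0.0000,-1.0000)
J_ω[:, 1] = z_1
entry J[4][1] = -0.7071

-0.707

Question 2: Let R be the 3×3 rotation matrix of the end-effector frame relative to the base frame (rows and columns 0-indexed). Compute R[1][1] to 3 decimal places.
-0.707

End-effector y-axis (col 1 of R) = (-0.7071,-0.7071,0.0000)
R[1][1] = -0.7071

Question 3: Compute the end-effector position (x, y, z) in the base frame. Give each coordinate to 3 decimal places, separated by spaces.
after link 1: o_1 = (0.0000, 0.0000, 0.0000)
after link 2: o_2 = (-2.8284, -1.4142, 0.0000)

-2.828 -1.414 0.000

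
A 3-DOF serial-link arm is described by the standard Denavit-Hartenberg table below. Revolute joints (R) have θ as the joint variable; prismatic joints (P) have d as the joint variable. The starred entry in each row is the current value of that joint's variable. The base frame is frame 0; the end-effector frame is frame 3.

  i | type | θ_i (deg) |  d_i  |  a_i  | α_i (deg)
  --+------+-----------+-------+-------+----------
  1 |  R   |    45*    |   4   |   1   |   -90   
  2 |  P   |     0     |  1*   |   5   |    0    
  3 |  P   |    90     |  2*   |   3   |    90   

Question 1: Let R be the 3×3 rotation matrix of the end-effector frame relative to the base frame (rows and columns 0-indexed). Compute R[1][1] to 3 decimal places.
End-effector y-axis (col 1 of R) = (-0.7071,0.7071,0.0000)
R[1][1] = 0.7071

0.707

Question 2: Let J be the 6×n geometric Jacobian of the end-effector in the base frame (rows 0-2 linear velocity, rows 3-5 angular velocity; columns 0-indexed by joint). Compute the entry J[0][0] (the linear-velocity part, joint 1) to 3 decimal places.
axis z_0 = ẑ; lever o_n−o_0 = (2.1213,6.3640,1.0000)
cross product → J_v[:, 0] = (-6.3640,2.1213,0.0000)
J_ω[:, 0] = z_0
entry J[0][0] = -6.3640

-6.364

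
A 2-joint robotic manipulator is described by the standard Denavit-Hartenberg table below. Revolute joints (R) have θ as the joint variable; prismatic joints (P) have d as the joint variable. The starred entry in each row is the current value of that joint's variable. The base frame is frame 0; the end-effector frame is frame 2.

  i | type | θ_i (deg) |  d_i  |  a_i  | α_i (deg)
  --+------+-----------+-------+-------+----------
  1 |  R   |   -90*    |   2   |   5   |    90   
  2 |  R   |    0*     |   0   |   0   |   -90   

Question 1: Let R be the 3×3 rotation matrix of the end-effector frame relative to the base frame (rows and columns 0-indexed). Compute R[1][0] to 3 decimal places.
-1.000

End-effector x-axis (col 0 of R) = (0.0000,-1.0000,0.0000)
R[1][0] = -1.0000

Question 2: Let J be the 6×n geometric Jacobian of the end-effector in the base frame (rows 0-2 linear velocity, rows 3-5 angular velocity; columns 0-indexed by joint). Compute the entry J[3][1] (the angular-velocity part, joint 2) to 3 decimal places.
-1.000

axis z_1 = (-1.0000,-0.0000,0.0000); lever o_n−o_1 = (0.0000,0.0000,0.0000)
cross product → J_v[:, 1] = (-0.0000,0.0000,0.0000)
J_ω[:, 1] = z_1
entry J[3][1] = -1.0000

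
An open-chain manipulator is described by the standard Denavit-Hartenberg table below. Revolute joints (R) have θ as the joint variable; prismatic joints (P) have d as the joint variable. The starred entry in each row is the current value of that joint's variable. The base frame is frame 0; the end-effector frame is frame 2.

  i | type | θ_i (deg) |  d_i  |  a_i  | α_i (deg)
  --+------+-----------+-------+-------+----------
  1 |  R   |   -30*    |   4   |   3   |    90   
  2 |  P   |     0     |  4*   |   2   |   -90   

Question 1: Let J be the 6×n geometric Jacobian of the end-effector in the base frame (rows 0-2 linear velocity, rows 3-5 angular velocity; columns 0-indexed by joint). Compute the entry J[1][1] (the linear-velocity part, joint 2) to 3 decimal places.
-0.866

prismatic axis z_1 = (-0.5000,-0.8660,0.0000)
J_v[:, 1] = z_1; J_ω[:, 1] = (0,0,0)
entry J[1][1] = -0.8660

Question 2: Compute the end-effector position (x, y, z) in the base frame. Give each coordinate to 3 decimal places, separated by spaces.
2.330 -5.964 4.000

after link 1: o_1 = (2.5981, -1.5000, 4.0000)
after link 2: o_2 = (2.3301, -5.9641, 4.0000)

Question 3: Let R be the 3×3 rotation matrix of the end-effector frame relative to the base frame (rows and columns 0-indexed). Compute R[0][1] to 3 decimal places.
0.500

End-effector y-axis (col 1 of R) = (0.5000,0.8660,0.0000)
R[0][1] = 0.5000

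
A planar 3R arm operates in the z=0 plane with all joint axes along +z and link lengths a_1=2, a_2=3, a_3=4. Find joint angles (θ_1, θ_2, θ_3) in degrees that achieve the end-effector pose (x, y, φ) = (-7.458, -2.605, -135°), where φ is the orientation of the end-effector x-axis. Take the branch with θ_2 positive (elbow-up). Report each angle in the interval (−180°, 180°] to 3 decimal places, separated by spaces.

149.991 45.016 29.992

wrist centre = target − a_3·(cos φ, sin φ) = (-4.6296, 0.2234)
cos θ_2 = (21.4829−2²−3²)/(2·2·3) = 0.7069; θ_2 = 45.0163° (elbow-up)
β = atan2(0.2234,-4.6296) = 177.2370°; ψ = atan2(2.1219,4.1207) = 27.2458°
θ_1 = β − ψ = 149.9912°
θ_3 = φ − θ_1 − θ_2 = 29.9925° (wrapped to (-180°,180°])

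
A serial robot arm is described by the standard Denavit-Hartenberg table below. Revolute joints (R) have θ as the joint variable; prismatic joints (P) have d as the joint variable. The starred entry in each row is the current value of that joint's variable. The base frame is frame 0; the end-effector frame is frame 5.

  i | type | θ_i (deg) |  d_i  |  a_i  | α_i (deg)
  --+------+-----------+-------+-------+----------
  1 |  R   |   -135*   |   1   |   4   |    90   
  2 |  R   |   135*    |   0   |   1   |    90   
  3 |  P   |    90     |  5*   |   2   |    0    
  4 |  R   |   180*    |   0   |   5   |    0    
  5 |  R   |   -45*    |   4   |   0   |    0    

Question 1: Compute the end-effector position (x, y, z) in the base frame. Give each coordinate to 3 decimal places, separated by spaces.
after link 1: o_1 = (-2.8284, -2.8284, 1.0000)
after link 2: o_2 = (-2.3284, -2.3284, 1.7071)
after link 3: o_3 = (-6.2426, -3.4142, 5.2426)
after link 4: o_4 = (-2.7071, -6.9497, 5.2426)
after link 5: o_5 = (-4.7071, -8.9497, 8.0711)

-4.707 -8.950 8.071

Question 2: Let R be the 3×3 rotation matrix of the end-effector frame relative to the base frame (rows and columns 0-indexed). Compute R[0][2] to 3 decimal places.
-0.500

End-effector z-axis (col 2 of R) = (-0.5000,-0.5000,0.7071)
R[0][2] = -0.5000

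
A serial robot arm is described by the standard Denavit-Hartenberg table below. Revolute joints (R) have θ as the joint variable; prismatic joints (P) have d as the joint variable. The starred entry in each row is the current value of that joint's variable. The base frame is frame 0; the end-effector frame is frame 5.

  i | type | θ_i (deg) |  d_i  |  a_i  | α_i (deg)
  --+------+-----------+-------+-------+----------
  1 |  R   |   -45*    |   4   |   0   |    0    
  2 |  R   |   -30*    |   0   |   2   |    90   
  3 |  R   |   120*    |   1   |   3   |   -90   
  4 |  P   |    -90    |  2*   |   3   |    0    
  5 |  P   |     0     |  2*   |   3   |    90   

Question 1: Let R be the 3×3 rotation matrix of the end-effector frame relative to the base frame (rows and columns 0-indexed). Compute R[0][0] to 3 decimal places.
End-effector x-axis (col 0 of R) = (-0.9659,-0.2588,0.0000)
R[0][0] = -0.9659

-0.966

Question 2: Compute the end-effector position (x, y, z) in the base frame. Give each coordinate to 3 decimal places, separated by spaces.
-7.529 1.051 4.598

after link 1: o_1 = (0.0000, 0.0000, 4.0000)
after link 2: o_2 = (0.5176, -1.9319, 4.0000)
after link 3: o_3 = (-0.8365, -0.7418, 6.5981)
after link 4: o_4 = (-4.1826, 0.1548, 5.5981)
after link 5: o_5 = (-7.5286, 1.0514, 4.5981)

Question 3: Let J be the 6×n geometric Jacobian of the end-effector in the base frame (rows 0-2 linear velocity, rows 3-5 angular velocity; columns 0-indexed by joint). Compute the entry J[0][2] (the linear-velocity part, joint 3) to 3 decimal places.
axis z_2 = (-0.9659,-0.2588,0.0000); lever o_n−o_2 = (-8.0463,2.9832,0.5981)
cross product → J_v[:, 2] = (-0.1548,0.5777,-4.9641)
J_ω[:, 2] = z_2
entry J[0][2] = -0.1548

-0.155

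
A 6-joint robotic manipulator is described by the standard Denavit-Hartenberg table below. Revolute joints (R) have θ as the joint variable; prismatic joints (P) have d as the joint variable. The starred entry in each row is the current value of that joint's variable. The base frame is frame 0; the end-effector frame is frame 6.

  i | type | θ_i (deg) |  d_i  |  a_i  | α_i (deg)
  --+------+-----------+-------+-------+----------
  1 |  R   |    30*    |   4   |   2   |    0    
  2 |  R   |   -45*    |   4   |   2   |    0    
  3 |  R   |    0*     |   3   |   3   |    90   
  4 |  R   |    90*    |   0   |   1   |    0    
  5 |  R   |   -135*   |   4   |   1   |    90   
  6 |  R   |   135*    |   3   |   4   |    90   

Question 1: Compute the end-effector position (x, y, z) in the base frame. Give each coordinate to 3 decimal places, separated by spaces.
1.496 -6.006 11.172

after link 1: o_1 = (1.7321, 1.0000, 4.0000)
after link 2: o_2 = (3.6639, 0.4824, 8.0000)
after link 3: o_3 = (6.5617, -0.2941, 11.0000)
after link 4: o_4 = (6.5617, -0.2941, 12.0000)
after link 5: o_5 = (6.2094, -4.3408, 11.2929)
after link 6: o_6 = (1.4965, -6.0062, 11.1716)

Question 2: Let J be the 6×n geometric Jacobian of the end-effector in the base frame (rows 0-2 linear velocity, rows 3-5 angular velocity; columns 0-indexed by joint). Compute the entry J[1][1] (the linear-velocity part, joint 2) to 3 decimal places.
axis z_1 = (0.0000,0.0000,1.0000); lever o_n−o_1 = (-0.2356,-7.0062,7.1716)
cross product → J_v[:, 1] = (7.0062,-0.2356,0.0000)
J_ω[:, 1] = z_1
entry J[1][1] = -0.2356

-0.236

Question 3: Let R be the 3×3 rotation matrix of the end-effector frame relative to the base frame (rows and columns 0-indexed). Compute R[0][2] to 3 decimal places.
End-effector z-axis (col 2 of R) = (0.3000,-0.8124,-0.5000)
R[0][2] = 0.3000

0.300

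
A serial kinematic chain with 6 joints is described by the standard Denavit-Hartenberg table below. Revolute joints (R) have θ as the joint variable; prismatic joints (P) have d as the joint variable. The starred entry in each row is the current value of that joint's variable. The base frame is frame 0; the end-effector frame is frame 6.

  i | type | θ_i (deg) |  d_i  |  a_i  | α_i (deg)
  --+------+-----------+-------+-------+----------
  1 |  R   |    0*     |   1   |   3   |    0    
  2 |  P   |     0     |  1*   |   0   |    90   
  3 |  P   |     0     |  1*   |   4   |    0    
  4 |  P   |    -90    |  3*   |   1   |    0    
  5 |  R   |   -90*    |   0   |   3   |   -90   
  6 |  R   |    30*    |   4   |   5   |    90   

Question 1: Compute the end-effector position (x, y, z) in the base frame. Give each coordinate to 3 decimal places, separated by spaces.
after link 1: o_1 = (3.0000, 0.0000, 1.0000)
after link 2: o_2 = (3.0000, 0.0000, 2.0000)
after link 3: o_3 = (7.0000, -1.0000, 2.0000)
after link 4: o_4 = (7.0000, -4.0000, 1.0000)
after link 5: o_5 = (4.0000, -4.0000, 1.0000)
after link 6: o_6 = (-0.3301, -1.5000, -3.0000)

-0.330 -1.500 -3.000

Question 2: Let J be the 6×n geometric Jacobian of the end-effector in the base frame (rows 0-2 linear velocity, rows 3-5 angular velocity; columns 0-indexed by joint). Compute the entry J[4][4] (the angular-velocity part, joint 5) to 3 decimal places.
-1.000

axis z_4 = (0.0000,-1.0000,0.0000); lever o_n−o_4 = (-7.3301,2.5000,-4.0000)
cross product → J_v[:, 4] = (4.0000,-0.0000,-7.3301)
J_ω[:, 4] = z_4
entry J[4][4] = -1.0000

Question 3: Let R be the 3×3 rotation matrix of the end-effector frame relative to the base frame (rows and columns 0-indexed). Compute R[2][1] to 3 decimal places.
End-effector y-axis (col 1 of R) = (0.0000,-0.0000,-1.0000)
R[2][1] = -1.0000

-1.000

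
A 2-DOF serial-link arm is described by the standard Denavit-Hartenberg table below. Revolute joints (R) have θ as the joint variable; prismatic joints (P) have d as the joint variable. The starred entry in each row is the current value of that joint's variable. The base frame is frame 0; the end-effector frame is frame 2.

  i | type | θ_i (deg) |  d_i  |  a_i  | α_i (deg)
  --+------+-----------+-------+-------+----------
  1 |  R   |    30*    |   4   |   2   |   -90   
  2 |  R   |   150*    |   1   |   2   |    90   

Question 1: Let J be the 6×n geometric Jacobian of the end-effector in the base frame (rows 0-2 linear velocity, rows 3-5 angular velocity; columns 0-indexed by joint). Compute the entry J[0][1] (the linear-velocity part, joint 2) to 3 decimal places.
-0.866

axis z_1 = (-0.5000,0.8660,0.0000); lever o_n−o_1 = (-2.0000,0.0000,-1.0000)
cross product → J_v[:, 1] = (-0.8660,-0.5000,1.7321)
J_ω[:, 1] = z_1
entry J[0][1] = -0.8660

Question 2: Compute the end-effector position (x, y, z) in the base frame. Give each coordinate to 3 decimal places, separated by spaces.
-0.268 1.000 3.000

after link 1: o_1 = (1.7321, 1.0000, 4.0000)
after link 2: o_2 = (-0.2679, 1.0000, 3.0000)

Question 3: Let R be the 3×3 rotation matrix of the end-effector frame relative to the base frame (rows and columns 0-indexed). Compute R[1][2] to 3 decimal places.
0.250

End-effector z-axis (col 2 of R) = (0.4330,0.2500,-0.8660)
R[1][2] = 0.2500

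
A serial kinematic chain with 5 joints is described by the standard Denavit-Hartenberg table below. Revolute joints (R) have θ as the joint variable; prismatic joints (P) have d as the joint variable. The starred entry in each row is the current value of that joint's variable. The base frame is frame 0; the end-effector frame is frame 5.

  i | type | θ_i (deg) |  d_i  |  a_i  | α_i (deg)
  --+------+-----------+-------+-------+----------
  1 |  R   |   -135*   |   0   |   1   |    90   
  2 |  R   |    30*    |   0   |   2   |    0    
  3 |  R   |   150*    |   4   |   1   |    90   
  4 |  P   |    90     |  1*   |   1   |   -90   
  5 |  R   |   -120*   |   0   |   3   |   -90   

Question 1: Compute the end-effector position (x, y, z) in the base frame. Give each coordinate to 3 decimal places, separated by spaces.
after link 1: o_1 = (-0.7071, -0.7071, 0.0000)
after link 2: o_2 = (-1.9319, -1.9319, 1.0000)
after link 3: o_3 = (-4.0532, 1.6037, 1.0000)
after link 4: o_4 = (-4.7603, 2.3108, 2.0000)
after link 5: o_5 = (-3.6996, 1.2501, 4.5981)

-3.700 1.250 4.598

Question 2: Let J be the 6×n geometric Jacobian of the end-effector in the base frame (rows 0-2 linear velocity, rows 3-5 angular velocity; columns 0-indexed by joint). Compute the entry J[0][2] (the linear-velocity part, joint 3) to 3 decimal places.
2.544

axis z_2 = (-0.7071,0.7071,0.0000); lever o_n−o_2 = (-1.7678,3.1820,3.5981)
cross product → J_v[:, 2] = (2.5442,2.5442,-1.0000)
J_ω[:, 2] = z_2
entry J[0][2] = 2.5442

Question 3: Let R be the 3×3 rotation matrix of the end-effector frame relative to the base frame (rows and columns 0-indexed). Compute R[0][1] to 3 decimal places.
End-effector y-axis (col 1 of R) = (0.7071,0.7071,-0.0000)
R[0][1] = 0.7071

0.707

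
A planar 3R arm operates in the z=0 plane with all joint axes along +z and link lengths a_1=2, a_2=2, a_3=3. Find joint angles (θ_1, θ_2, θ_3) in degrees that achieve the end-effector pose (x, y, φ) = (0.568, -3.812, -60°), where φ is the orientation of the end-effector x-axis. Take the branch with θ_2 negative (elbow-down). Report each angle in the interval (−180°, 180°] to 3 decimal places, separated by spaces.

-60.011 -135.009 135.020

wrist centre = target − a_3·(cos φ, sin φ) = (-0.9320, -1.2139)
cos θ_2 = (2.3422−2²−2²)/(2·2·2) = -0.7072; θ_2 = -135.0092° (elbow-down)
β = atan2(-1.2139,-0.9320) = -127.5155°; ψ = atan2(-1.4140,0.5856) = -67.5046°
θ_1 = β − ψ = -60.0109°
θ_3 = φ − θ_1 − θ_2 = 135.0202° (wrapped to (-180°,180°])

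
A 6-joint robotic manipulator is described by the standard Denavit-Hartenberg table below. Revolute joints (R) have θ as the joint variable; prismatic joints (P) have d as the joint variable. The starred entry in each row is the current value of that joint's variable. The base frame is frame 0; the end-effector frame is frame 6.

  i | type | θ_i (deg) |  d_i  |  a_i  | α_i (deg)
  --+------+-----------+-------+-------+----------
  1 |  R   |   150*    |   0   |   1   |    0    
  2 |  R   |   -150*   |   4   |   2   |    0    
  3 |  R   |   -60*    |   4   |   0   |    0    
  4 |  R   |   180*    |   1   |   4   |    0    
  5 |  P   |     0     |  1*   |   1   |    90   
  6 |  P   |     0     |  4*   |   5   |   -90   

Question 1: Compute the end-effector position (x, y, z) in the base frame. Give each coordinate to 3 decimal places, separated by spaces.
-0.402 11.160 10.000

after link 1: o_1 = (-0.8660, 0.5000, 0.0000)
after link 2: o_2 = (1.1340, 0.5000, 4.0000)
after link 3: o_3 = (1.1340, 0.5000, 8.0000)
after link 4: o_4 = (-0.8660, 3.9641, 9.0000)
after link 5: o_5 = (-1.3660, 4.8301, 10.0000)
after link 6: o_6 = (-0.4019, 11.1603, 10.0000)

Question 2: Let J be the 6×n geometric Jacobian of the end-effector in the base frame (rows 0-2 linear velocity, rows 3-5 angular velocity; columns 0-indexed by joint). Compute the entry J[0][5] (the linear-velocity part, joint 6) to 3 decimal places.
0.866

prismatic axis z_5 = (0.8660,0.5000,0.0000)
J_v[:, 5] = z_5; J_ω[:, 5] = (0,0,0)
entry J[0][5] = 0.8660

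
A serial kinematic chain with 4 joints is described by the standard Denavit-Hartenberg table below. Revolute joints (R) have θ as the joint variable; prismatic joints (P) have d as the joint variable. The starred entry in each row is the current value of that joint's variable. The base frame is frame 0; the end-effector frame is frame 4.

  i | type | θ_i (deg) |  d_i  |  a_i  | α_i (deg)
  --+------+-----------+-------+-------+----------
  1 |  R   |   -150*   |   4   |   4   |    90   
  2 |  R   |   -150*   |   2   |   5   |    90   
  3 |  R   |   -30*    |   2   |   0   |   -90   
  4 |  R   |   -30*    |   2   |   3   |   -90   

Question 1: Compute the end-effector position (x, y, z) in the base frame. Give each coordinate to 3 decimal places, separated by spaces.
3.022 4.554 2.906

after link 1: o_1 = (-3.4641, -2.0000, 4.0000)
after link 2: o_2 = (-0.7141, 1.8971, 1.5000)
after link 3: o_3 = (0.1519, 2.3971, 3.2321)
after link 4: o_4 = (3.0224, 4.5544, 2.9061)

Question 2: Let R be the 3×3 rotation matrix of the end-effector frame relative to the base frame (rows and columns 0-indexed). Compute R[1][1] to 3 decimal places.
End-effector y-axis (col 1 of R) = (0.0580,-0.9665,0.2500)
R[1][1] = -0.9665

-0.967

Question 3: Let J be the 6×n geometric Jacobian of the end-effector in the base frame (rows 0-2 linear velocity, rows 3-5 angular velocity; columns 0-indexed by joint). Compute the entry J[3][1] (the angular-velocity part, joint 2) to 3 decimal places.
axis z_1 = (-0.5000,0.8660,0.0000); lever o_n−o_1 = (6.4865,6.5544,-1.0939)
cross product → J_v[:, 1] = (-0.9474,-0.5470,-8.8947)
J_ω[:, 1] = z_1
entry J[3][1] = -0.5000

-0.500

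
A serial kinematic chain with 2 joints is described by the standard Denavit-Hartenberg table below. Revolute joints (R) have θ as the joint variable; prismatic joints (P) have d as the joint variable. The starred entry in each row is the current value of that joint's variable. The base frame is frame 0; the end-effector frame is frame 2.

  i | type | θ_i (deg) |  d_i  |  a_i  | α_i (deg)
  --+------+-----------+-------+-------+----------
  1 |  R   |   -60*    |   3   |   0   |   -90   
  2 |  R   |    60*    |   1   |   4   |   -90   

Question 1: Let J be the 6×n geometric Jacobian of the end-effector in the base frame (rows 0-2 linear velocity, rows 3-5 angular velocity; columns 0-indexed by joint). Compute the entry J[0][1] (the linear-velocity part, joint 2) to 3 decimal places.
-1.732

axis z_1 = (0.8660,0.5000,0.0000); lever o_n−o_1 = (1.8660,-1.2321,-3.4641)
cross product → J_v[:, 1] = (-1.7321,3.0000,-2.0000)
J_ω[:, 1] = z_1
entry J[0][1] = -1.7321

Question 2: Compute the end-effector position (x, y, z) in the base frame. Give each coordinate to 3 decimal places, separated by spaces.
1.866 -1.232 -0.464

after link 1: o_1 = (0.0000, 0.0000, 3.0000)
after link 2: o_2 = (1.8660, -1.2321, -0.4641)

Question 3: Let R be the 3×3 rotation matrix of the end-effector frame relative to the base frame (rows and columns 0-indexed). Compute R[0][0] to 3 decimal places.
End-effector x-axis (col 0 of R) = (0.2500,-0.4330,-0.8660)
R[0][0] = 0.2500

0.250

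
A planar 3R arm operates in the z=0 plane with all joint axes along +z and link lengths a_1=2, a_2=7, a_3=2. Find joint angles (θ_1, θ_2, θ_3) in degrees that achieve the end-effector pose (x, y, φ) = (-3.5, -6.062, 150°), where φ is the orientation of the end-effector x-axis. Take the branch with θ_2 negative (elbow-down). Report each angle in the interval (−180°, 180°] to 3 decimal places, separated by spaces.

-29.996 -90.005 -89.999

wrist centre = target − a_3·(cos φ, sin φ) = (-1.7679, -7.0620)
cos θ_2 = (52.9975−2²−7²)/(2·2·7) = -0.0001; θ_2 = -90.0051° (elbow-down)
β = atan2(-7.0620,-1.7679) = -104.0549°; ψ = atan2(-7.0000,1.9994) = -74.0594°
θ_1 = β − ψ = -29.9956°
θ_3 = φ − θ_1 − θ_2 = -89.9993° (wrapped to (-180°,180°])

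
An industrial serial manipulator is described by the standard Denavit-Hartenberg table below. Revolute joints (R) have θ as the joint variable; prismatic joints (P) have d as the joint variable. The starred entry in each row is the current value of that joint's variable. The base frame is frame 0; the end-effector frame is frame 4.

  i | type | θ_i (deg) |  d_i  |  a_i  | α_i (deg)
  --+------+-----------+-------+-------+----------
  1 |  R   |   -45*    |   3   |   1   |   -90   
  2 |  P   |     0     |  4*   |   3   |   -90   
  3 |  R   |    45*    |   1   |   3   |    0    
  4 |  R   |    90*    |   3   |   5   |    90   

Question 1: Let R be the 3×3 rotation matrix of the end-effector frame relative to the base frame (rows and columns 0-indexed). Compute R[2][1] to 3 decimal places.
End-effector y-axis (col 1 of R) = (0.0000,0.0000,-1.0000)
R[2][1] = -1.0000

-1.000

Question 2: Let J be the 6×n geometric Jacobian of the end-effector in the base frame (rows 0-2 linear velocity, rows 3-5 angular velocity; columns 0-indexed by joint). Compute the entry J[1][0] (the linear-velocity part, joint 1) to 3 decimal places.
0.657

axis z_0 = ẑ; lever o_n−o_0 = (0.6569,-3.0000,-1.0000)
cross product → J_v[:, 0] = (3.0000,0.6569,-0.0000)
J_ω[:, 0] = z_0
entry J[1][0] = 0.6569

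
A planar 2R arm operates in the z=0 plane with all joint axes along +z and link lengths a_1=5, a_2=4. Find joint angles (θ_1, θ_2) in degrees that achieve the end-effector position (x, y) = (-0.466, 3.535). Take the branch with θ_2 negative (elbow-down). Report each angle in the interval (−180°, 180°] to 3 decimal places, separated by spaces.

149.995 -135.005

cos θ_2 = (12.7134−5²−4²)/(2·5·4) = -0.7072; θ_2 = -135.0048° (elbow-down)
β = atan2(3.5350,-0.4660) = 97.5097°; ψ = atan2(-2.8282,2.1713) = -52.4848°
θ_1 = β − ψ = 149.9945°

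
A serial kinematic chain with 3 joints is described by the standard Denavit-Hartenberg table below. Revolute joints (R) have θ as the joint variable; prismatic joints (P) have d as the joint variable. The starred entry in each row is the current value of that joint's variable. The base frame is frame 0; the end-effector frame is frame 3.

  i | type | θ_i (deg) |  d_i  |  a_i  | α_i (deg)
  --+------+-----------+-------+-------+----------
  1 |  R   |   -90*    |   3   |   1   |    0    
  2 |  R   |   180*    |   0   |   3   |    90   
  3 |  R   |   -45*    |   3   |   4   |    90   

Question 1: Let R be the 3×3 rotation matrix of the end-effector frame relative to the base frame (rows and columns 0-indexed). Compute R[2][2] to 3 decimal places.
-0.707

End-effector z-axis (col 2 of R) = (0.0000,-0.7071,-0.7071)
R[2][2] = -0.7071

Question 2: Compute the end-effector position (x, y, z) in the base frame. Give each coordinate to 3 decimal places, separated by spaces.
3.000 4.828 0.172

after link 1: o_1 = (0.0000, -1.0000, 3.0000)
after link 2: o_2 = (0.0000, 2.0000, 3.0000)
after link 3: o_3 = (3.0000, 4.8284, 0.1716)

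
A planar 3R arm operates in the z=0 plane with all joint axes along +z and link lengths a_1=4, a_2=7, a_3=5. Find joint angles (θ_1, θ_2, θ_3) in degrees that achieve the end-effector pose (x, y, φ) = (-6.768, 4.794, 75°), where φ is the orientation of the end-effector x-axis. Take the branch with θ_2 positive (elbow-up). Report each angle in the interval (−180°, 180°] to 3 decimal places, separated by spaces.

119.997 90.001 -134.998

wrist centre = target − a_3·(cos φ, sin φ) = (-8.0621, -0.0356)
cos θ_2 = (64.9986−4²−7²)/(2·4·7) = -0.0000; θ_2 = 90.0014° (elbow-up)
β = atan2(-0.0356,-8.0621) = -179.7468°; ψ = atan2(7.0000,3.9998) = 60.2562°
θ_1 = β − ψ = -240.0030°
θ_3 = φ − θ_1 − θ_2 = -134.9984° (wrapped to (-180°,180°])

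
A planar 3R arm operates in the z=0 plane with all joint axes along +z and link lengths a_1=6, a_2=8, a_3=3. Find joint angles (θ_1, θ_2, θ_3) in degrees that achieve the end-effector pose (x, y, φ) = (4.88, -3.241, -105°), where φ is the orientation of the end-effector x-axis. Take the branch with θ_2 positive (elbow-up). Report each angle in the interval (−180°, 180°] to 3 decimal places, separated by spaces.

-90.005 135.004 -149.999

wrist centre = target − a_3·(cos φ, sin φ) = (5.6565, -0.3432)
cos θ_2 = (32.1133−6²−8²)/(2·6·8) = -0.7072; θ_2 = 135.0037° (elbow-up)
β = atan2(-0.3432,5.6565) = -3.4723°; ψ = atan2(5.6565,0.3428) = 86.5322°
θ_1 = β − ψ = -90.0045°
θ_3 = φ − θ_1 − θ_2 = -149.9992° (wrapped to (-180°,180°])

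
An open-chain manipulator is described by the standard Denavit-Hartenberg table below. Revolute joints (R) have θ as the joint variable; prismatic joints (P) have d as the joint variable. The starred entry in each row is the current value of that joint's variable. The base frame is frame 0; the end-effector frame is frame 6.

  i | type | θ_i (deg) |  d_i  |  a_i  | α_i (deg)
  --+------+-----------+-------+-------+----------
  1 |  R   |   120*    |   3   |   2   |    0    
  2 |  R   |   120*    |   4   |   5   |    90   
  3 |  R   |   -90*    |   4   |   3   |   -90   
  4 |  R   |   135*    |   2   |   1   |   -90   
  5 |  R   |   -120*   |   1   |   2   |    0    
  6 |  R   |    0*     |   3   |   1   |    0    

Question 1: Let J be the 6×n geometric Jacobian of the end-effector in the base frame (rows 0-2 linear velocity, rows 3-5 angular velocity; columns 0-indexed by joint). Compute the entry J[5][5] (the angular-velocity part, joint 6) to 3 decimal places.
axis z_5 = (-0.6124,0.3536,0.7071); lever o_n−o_5 = (-2.5763,0.4874,1.7678)
cross product → J_v[:, 5] = (0.2803,-0.7392,0.6124)
J_ω[:, 5] = z_5
entry J[5][5] = 0.7071

0.707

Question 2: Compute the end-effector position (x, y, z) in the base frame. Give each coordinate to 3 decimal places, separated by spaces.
after link 1: o_1 = (-1.0000, 1.7321, 3.0000)
after link 2: o_2 = (-3.5000, -2.5981, 7.0000)
after link 3: o_3 = (-6.9641, -0.5981, 4.0000)
after link 4: o_4 = (-7.3517, -2.6837, 4.7071)
after link 5: o_5 = (-9.4425, -3.4766, 4.7071)
after link 6: o_6 = (-12.0188, -2.9891, 6.4749)

-12.019 -2.989 6.475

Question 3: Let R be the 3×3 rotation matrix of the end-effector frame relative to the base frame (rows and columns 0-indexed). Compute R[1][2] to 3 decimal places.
End-effector z-axis (col 2 of R) = (-0.6124,0.3536,0.7071)
R[1][2] = 0.3536

0.354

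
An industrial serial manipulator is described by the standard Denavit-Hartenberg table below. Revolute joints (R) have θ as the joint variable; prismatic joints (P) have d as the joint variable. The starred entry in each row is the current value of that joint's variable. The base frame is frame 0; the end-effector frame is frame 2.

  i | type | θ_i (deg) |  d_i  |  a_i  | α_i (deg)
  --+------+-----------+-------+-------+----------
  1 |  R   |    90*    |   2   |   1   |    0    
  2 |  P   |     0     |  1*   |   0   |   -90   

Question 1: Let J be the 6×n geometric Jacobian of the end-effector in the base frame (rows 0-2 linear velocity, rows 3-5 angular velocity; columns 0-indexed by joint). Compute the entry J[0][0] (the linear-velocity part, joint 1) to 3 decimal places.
-1.000

axis z_0 = ẑ; lever o_n−o_0 = (0.0000,1.0000,3.0000)
cross product → J_v[:, 0] = (-1.0000,0.0000,0.0000)
J_ω[:, 0] = z_0
entry J[0][0] = -1.0000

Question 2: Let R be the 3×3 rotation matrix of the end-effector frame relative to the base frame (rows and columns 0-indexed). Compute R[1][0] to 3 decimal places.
End-effector x-axis (col 0 of R) = (0.0000,1.0000,0.0000)
R[1][0] = 1.0000

1.000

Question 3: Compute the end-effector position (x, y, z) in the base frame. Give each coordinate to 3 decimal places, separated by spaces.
after link 1: o_1 = (0.0000, 1.0000, 2.0000)
after link 2: o_2 = (0.0000, 1.0000, 3.0000)

0.000 1.000 3.000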